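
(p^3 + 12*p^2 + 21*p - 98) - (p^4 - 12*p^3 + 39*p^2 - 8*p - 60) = -p^4 + 13*p^3 - 27*p^2 + 29*p - 38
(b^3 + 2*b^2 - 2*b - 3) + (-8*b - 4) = b^3 + 2*b^2 - 10*b - 7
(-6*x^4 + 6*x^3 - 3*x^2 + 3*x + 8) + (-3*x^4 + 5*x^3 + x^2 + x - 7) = -9*x^4 + 11*x^3 - 2*x^2 + 4*x + 1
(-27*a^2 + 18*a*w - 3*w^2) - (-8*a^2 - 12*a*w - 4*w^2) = -19*a^2 + 30*a*w + w^2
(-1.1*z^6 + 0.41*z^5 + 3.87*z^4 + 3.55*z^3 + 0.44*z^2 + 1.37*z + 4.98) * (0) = 0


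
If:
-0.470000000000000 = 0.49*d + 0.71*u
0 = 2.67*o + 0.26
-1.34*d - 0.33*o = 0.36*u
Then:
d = 0.25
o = -0.10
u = -0.83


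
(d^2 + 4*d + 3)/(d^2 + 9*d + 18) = (d + 1)/(d + 6)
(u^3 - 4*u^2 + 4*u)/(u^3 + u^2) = (u^2 - 4*u + 4)/(u*(u + 1))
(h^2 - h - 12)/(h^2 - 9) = (h - 4)/(h - 3)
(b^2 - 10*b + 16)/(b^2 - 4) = (b - 8)/(b + 2)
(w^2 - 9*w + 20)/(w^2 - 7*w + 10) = (w - 4)/(w - 2)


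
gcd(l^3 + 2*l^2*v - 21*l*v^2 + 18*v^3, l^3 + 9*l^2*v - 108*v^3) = -l^2 - 3*l*v + 18*v^2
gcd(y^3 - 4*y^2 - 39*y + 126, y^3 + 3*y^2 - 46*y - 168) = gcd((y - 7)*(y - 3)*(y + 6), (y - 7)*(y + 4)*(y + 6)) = y^2 - y - 42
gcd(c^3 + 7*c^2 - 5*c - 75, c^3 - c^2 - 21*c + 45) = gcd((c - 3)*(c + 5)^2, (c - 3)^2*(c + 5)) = c^2 + 2*c - 15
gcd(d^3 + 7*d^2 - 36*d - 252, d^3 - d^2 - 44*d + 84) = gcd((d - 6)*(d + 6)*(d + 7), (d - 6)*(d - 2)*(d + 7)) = d^2 + d - 42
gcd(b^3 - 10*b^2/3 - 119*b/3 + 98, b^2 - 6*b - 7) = b - 7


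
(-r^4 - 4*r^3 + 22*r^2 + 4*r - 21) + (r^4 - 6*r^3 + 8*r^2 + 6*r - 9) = -10*r^3 + 30*r^2 + 10*r - 30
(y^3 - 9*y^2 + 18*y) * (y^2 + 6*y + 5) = y^5 - 3*y^4 - 31*y^3 + 63*y^2 + 90*y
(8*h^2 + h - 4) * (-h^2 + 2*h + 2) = -8*h^4 + 15*h^3 + 22*h^2 - 6*h - 8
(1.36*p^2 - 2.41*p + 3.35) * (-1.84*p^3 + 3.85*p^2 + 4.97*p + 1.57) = -2.5024*p^5 + 9.6704*p^4 - 8.6833*p^3 + 3.055*p^2 + 12.8658*p + 5.2595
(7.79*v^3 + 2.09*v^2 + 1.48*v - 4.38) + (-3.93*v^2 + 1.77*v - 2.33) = 7.79*v^3 - 1.84*v^2 + 3.25*v - 6.71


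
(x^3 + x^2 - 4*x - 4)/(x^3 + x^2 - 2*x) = (x^2 - x - 2)/(x*(x - 1))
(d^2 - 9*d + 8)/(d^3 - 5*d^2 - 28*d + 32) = 1/(d + 4)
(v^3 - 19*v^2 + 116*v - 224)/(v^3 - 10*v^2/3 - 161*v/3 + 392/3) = 3*(v^2 - 11*v + 28)/(3*v^2 + 14*v - 49)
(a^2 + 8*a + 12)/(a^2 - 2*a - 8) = (a + 6)/(a - 4)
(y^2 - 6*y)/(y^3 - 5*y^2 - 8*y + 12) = y/(y^2 + y - 2)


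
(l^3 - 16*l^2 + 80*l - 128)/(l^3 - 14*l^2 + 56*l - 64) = (l - 4)/(l - 2)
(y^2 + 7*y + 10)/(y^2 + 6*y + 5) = (y + 2)/(y + 1)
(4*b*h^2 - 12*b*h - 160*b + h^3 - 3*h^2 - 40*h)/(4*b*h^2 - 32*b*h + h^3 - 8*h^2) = (h + 5)/h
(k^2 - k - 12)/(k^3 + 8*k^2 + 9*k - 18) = (k - 4)/(k^2 + 5*k - 6)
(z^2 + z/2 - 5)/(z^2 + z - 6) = (z + 5/2)/(z + 3)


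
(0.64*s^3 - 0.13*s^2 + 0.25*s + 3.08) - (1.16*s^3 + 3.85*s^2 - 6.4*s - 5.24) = -0.52*s^3 - 3.98*s^2 + 6.65*s + 8.32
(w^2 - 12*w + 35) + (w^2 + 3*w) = 2*w^2 - 9*w + 35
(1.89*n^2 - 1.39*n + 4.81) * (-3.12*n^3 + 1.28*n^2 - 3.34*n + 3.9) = -5.8968*n^5 + 6.756*n^4 - 23.099*n^3 + 18.1704*n^2 - 21.4864*n + 18.759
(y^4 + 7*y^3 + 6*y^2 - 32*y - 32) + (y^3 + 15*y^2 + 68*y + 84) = y^4 + 8*y^3 + 21*y^2 + 36*y + 52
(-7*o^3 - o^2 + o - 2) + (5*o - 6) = -7*o^3 - o^2 + 6*o - 8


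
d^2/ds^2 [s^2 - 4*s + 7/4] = 2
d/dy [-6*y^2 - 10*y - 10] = -12*y - 10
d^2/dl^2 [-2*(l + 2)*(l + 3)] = -4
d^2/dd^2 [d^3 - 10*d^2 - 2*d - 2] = 6*d - 20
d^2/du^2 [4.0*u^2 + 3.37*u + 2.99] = 8.00000000000000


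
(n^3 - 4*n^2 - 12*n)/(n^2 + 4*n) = (n^2 - 4*n - 12)/(n + 4)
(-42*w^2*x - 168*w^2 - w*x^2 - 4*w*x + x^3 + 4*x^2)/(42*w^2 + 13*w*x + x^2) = (-7*w*x - 28*w + x^2 + 4*x)/(7*w + x)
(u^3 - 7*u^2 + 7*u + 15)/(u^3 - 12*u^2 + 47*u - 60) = (u + 1)/(u - 4)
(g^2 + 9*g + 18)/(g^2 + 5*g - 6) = (g + 3)/(g - 1)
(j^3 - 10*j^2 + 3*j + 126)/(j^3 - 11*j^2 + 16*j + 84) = (j + 3)/(j + 2)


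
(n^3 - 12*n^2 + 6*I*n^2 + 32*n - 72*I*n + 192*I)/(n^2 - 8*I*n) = (n^3 + 6*n^2*(-2 + I) + 8*n*(4 - 9*I) + 192*I)/(n*(n - 8*I))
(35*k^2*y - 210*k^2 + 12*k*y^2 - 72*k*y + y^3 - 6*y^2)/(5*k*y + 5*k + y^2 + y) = (7*k*y - 42*k + y^2 - 6*y)/(y + 1)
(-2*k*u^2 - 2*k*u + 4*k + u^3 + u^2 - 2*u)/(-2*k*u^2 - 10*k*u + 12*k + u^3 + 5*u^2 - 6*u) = (u + 2)/(u + 6)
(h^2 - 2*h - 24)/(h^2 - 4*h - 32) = (h - 6)/(h - 8)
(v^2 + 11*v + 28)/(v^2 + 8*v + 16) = (v + 7)/(v + 4)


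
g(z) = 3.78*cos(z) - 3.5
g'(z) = -3.78*sin(z)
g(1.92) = -4.79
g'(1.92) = -3.55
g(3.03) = -7.26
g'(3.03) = -0.42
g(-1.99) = -5.04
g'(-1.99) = 3.45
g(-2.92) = -7.19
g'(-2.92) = 0.83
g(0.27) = 0.14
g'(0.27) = -1.01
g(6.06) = 0.19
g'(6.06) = 0.84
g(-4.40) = -4.66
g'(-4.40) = -3.60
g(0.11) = 0.26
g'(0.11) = -0.41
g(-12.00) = -0.31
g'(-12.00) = -2.03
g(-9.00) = -6.94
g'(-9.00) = 1.56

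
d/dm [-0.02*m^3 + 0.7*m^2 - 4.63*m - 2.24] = -0.06*m^2 + 1.4*m - 4.63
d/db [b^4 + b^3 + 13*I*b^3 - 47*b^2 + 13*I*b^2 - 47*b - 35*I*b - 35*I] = 4*b^3 + b^2*(3 + 39*I) + b*(-94 + 26*I) - 47 - 35*I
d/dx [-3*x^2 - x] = -6*x - 1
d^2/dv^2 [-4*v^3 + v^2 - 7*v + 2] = 2 - 24*v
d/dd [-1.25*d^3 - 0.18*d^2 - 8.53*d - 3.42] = -3.75*d^2 - 0.36*d - 8.53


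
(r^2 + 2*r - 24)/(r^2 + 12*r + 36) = (r - 4)/(r + 6)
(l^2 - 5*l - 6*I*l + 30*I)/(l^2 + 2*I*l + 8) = (l^2 - 5*l - 6*I*l + 30*I)/(l^2 + 2*I*l + 8)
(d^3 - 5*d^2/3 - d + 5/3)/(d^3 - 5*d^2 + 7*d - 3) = (3*d^2 - 2*d - 5)/(3*(d^2 - 4*d + 3))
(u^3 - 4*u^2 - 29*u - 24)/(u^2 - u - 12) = (u^2 - 7*u - 8)/(u - 4)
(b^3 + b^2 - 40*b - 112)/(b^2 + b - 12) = (b^2 - 3*b - 28)/(b - 3)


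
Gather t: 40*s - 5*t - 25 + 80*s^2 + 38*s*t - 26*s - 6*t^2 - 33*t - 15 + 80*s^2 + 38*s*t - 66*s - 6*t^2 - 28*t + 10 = 160*s^2 - 52*s - 12*t^2 + t*(76*s - 66) - 30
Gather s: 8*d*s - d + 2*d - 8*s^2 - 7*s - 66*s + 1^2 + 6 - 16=d - 8*s^2 + s*(8*d - 73) - 9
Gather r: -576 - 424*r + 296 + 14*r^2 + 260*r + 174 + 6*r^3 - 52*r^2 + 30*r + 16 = 6*r^3 - 38*r^2 - 134*r - 90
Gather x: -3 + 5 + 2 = 4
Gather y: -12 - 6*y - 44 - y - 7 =-7*y - 63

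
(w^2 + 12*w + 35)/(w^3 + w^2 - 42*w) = (w + 5)/(w*(w - 6))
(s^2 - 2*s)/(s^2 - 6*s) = (s - 2)/(s - 6)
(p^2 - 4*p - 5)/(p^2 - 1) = (p - 5)/(p - 1)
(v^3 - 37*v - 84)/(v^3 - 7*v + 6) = (v^3 - 37*v - 84)/(v^3 - 7*v + 6)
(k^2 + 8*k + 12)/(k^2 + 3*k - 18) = (k + 2)/(k - 3)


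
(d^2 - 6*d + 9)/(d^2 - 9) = (d - 3)/(d + 3)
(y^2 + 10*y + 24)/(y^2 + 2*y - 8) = (y + 6)/(y - 2)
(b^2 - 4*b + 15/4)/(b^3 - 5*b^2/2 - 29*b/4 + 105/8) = 2*(2*b - 5)/(4*b^2 - 4*b - 35)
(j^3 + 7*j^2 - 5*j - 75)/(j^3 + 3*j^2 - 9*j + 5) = (j^2 + 2*j - 15)/(j^2 - 2*j + 1)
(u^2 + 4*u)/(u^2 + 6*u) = (u + 4)/(u + 6)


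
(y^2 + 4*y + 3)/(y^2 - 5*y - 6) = (y + 3)/(y - 6)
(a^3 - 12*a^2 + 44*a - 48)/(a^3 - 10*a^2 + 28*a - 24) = (a - 4)/(a - 2)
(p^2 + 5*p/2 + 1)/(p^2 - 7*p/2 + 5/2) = (2*p^2 + 5*p + 2)/(2*p^2 - 7*p + 5)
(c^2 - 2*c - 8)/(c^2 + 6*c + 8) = (c - 4)/(c + 4)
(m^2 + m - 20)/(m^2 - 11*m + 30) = (m^2 + m - 20)/(m^2 - 11*m + 30)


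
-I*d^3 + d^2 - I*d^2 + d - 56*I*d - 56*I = (d - 7*I)*(d + 8*I)*(-I*d - I)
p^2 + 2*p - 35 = (p - 5)*(p + 7)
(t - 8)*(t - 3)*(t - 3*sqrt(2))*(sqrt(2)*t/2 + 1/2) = sqrt(2)*t^4/2 - 11*sqrt(2)*t^3/2 - 5*t^3/2 + 21*sqrt(2)*t^2/2 + 55*t^2/2 - 60*t + 33*sqrt(2)*t/2 - 36*sqrt(2)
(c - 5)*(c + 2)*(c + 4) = c^3 + c^2 - 22*c - 40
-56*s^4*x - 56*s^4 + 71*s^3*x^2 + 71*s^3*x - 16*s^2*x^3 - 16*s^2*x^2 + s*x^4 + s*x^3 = (-8*s + x)*(-7*s + x)*(-s + x)*(s*x + s)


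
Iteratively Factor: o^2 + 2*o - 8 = (o + 4)*(o - 2)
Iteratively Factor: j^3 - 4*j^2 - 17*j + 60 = (j - 3)*(j^2 - j - 20) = (j - 5)*(j - 3)*(j + 4)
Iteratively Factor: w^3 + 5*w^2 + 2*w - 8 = (w + 4)*(w^2 + w - 2) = (w + 2)*(w + 4)*(w - 1)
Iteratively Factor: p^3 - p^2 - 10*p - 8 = (p + 1)*(p^2 - 2*p - 8) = (p + 1)*(p + 2)*(p - 4)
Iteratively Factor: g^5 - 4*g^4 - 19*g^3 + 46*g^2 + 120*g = (g + 3)*(g^4 - 7*g^3 + 2*g^2 + 40*g) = (g - 4)*(g + 3)*(g^3 - 3*g^2 - 10*g) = g*(g - 4)*(g + 3)*(g^2 - 3*g - 10) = g*(g - 5)*(g - 4)*(g + 3)*(g + 2)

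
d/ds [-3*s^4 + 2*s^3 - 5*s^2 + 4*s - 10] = -12*s^3 + 6*s^2 - 10*s + 4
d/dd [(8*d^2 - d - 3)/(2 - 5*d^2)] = (-5*d^2 + 2*d - 2)/(25*d^4 - 20*d^2 + 4)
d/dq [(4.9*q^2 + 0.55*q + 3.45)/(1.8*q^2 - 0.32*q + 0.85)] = (-2.558*q^2 - 4.09*q + 1.5715)/(3.24*q^4 - 1.152*q^3 + 3.1624*q^2 - 0.544*q + 0.7225)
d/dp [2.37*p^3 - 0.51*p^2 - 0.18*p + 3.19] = 7.11*p^2 - 1.02*p - 0.18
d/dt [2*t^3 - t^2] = 2*t*(3*t - 1)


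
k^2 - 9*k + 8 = (k - 8)*(k - 1)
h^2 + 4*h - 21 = (h - 3)*(h + 7)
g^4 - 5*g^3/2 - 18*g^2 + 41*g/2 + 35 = (g - 5)*(g - 2)*(g + 1)*(g + 7/2)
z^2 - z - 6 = (z - 3)*(z + 2)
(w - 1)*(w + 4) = w^2 + 3*w - 4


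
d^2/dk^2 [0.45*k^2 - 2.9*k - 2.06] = 0.900000000000000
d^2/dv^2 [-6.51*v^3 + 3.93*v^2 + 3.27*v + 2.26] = 7.86 - 39.06*v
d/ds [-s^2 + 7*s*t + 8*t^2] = -2*s + 7*t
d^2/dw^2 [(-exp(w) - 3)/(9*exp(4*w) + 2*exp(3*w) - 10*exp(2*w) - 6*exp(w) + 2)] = (-729*exp(8*w) - 4086*exp(7*w) - 1078*exp(6*w) + 2706*exp(5*w) + 746*exp(4*w) - 152*exp(3*w) - 552*exp(2*w) - 360*exp(w) - 40)*exp(w)/(729*exp(12*w) + 486*exp(11*w) - 2322*exp(10*w) - 2530*exp(9*w) + 2418*exp(8*w) + 3984*exp(7*w) - 364*exp(6*w) - 2472*exp(5*w) - 516*exp(4*w) + 528*exp(3*w) + 96*exp(2*w) - 72*exp(w) + 8)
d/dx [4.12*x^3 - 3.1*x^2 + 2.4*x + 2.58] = 12.36*x^2 - 6.2*x + 2.4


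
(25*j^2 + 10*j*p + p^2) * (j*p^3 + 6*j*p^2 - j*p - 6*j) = 25*j^3*p^3 + 150*j^3*p^2 - 25*j^3*p - 150*j^3 + 10*j^2*p^4 + 60*j^2*p^3 - 10*j^2*p^2 - 60*j^2*p + j*p^5 + 6*j*p^4 - j*p^3 - 6*j*p^2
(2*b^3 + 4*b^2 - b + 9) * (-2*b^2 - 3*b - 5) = -4*b^5 - 14*b^4 - 20*b^3 - 35*b^2 - 22*b - 45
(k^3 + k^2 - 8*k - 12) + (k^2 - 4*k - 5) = k^3 + 2*k^2 - 12*k - 17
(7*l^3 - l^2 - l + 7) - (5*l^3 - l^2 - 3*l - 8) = 2*l^3 + 2*l + 15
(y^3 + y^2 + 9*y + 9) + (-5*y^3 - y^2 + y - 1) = -4*y^3 + 10*y + 8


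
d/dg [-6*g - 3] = -6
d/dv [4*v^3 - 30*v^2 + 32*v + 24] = 12*v^2 - 60*v + 32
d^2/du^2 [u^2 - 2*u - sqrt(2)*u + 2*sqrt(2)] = 2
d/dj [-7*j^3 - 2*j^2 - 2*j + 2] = -21*j^2 - 4*j - 2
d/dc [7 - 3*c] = -3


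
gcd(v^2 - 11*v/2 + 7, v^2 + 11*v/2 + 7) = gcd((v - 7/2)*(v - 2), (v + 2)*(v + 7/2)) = 1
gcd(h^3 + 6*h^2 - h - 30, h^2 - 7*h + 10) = h - 2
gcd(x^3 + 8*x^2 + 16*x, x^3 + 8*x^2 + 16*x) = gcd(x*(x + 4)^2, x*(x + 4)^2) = x^3 + 8*x^2 + 16*x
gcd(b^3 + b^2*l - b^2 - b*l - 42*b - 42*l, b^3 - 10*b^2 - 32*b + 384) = b + 6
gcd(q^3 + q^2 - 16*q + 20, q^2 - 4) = q - 2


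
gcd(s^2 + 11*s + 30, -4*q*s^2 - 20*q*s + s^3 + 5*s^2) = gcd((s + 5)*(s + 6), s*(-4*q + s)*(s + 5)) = s + 5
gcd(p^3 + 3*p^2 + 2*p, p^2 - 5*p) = p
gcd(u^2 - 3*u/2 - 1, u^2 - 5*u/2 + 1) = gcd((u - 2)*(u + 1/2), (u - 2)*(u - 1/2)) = u - 2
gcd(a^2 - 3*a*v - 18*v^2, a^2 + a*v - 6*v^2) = a + 3*v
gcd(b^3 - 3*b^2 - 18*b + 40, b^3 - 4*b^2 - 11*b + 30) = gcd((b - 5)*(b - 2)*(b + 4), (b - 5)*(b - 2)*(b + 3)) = b^2 - 7*b + 10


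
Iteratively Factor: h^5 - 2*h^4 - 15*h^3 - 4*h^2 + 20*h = (h)*(h^4 - 2*h^3 - 15*h^2 - 4*h + 20) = h*(h - 5)*(h^3 + 3*h^2 - 4) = h*(h - 5)*(h + 2)*(h^2 + h - 2) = h*(h - 5)*(h + 2)^2*(h - 1)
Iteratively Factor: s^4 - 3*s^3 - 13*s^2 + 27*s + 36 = (s + 3)*(s^3 - 6*s^2 + 5*s + 12) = (s + 1)*(s + 3)*(s^2 - 7*s + 12) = (s - 4)*(s + 1)*(s + 3)*(s - 3)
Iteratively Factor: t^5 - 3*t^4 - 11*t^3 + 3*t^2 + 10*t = (t + 2)*(t^4 - 5*t^3 - t^2 + 5*t) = (t - 5)*(t + 2)*(t^3 - t) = (t - 5)*(t + 1)*(t + 2)*(t^2 - t) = (t - 5)*(t - 1)*(t + 1)*(t + 2)*(t)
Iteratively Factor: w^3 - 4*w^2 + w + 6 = (w - 2)*(w^2 - 2*w - 3) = (w - 2)*(w + 1)*(w - 3)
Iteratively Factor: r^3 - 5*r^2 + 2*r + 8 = (r + 1)*(r^2 - 6*r + 8) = (r - 2)*(r + 1)*(r - 4)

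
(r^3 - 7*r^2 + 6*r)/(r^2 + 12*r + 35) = r*(r^2 - 7*r + 6)/(r^2 + 12*r + 35)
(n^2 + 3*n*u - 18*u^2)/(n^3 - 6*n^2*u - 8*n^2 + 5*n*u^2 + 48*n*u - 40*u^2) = (n^2 + 3*n*u - 18*u^2)/(n^3 - 6*n^2*u - 8*n^2 + 5*n*u^2 + 48*n*u - 40*u^2)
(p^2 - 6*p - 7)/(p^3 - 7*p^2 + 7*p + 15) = (p - 7)/(p^2 - 8*p + 15)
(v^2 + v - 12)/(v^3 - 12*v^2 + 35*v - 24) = (v + 4)/(v^2 - 9*v + 8)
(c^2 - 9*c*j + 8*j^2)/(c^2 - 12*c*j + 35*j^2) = (c^2 - 9*c*j + 8*j^2)/(c^2 - 12*c*j + 35*j^2)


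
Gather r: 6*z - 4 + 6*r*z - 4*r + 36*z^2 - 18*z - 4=r*(6*z - 4) + 36*z^2 - 12*z - 8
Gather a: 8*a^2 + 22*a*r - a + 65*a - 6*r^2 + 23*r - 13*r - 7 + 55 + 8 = 8*a^2 + a*(22*r + 64) - 6*r^2 + 10*r + 56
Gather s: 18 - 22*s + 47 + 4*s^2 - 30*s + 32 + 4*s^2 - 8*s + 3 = 8*s^2 - 60*s + 100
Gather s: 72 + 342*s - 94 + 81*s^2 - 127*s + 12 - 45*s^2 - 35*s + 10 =36*s^2 + 180*s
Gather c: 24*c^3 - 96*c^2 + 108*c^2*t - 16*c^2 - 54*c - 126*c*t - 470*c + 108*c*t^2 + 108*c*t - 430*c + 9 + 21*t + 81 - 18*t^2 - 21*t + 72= 24*c^3 + c^2*(108*t - 112) + c*(108*t^2 - 18*t - 954) - 18*t^2 + 162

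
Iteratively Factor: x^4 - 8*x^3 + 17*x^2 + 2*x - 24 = (x - 2)*(x^3 - 6*x^2 + 5*x + 12) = (x - 2)*(x + 1)*(x^2 - 7*x + 12) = (x - 4)*(x - 2)*(x + 1)*(x - 3)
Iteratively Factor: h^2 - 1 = (h + 1)*(h - 1)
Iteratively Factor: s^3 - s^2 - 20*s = (s)*(s^2 - s - 20) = s*(s + 4)*(s - 5)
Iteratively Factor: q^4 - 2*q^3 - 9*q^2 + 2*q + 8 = (q - 1)*(q^3 - q^2 - 10*q - 8) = (q - 4)*(q - 1)*(q^2 + 3*q + 2) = (q - 4)*(q - 1)*(q + 2)*(q + 1)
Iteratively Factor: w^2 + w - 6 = (w + 3)*(w - 2)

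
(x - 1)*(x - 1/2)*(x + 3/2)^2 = x^4 + 3*x^3/2 - 7*x^2/4 - 15*x/8 + 9/8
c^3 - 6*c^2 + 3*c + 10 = (c - 5)*(c - 2)*(c + 1)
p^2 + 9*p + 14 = (p + 2)*(p + 7)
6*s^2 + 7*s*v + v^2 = (s + v)*(6*s + v)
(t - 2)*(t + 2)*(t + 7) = t^3 + 7*t^2 - 4*t - 28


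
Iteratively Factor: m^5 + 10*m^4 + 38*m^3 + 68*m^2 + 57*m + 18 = (m + 2)*(m^4 + 8*m^3 + 22*m^2 + 24*m + 9) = (m + 2)*(m + 3)*(m^3 + 5*m^2 + 7*m + 3) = (m + 1)*(m + 2)*(m + 3)*(m^2 + 4*m + 3) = (m + 1)*(m + 2)*(m + 3)^2*(m + 1)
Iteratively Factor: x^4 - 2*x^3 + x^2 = (x - 1)*(x^3 - x^2) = (x - 1)^2*(x^2) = x*(x - 1)^2*(x)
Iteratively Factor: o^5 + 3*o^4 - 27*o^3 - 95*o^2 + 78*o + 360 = (o - 5)*(o^4 + 8*o^3 + 13*o^2 - 30*o - 72) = (o - 5)*(o - 2)*(o^3 + 10*o^2 + 33*o + 36) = (o - 5)*(o - 2)*(o + 3)*(o^2 + 7*o + 12) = (o - 5)*(o - 2)*(o + 3)*(o + 4)*(o + 3)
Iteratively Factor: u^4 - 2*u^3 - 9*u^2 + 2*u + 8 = (u - 4)*(u^3 + 2*u^2 - u - 2) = (u - 4)*(u - 1)*(u^2 + 3*u + 2) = (u - 4)*(u - 1)*(u + 2)*(u + 1)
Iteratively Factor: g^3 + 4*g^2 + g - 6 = (g + 2)*(g^2 + 2*g - 3) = (g - 1)*(g + 2)*(g + 3)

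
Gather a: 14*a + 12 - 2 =14*a + 10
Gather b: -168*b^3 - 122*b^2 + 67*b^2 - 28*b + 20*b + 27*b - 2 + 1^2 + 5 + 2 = -168*b^3 - 55*b^2 + 19*b + 6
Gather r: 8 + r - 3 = r + 5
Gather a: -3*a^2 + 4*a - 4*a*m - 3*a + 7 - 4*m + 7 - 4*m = -3*a^2 + a*(1 - 4*m) - 8*m + 14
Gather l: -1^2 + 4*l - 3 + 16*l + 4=20*l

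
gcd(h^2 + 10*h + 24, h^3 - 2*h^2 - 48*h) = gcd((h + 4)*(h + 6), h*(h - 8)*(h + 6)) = h + 6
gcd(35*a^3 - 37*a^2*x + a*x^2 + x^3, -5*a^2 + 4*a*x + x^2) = -a + x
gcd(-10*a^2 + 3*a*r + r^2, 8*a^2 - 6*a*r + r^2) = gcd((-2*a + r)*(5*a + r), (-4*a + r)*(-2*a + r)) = -2*a + r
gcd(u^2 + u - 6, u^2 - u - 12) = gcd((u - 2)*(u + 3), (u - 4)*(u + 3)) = u + 3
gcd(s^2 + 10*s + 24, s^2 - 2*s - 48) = s + 6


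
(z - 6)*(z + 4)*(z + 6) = z^3 + 4*z^2 - 36*z - 144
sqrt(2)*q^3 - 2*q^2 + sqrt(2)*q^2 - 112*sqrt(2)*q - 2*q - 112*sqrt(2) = (q - 8*sqrt(2))*(q + 7*sqrt(2))*(sqrt(2)*q + sqrt(2))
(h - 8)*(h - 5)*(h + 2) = h^3 - 11*h^2 + 14*h + 80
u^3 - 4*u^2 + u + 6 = (u - 3)*(u - 2)*(u + 1)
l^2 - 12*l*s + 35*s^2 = (l - 7*s)*(l - 5*s)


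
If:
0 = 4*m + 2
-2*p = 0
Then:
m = -1/2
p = 0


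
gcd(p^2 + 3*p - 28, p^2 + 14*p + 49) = p + 7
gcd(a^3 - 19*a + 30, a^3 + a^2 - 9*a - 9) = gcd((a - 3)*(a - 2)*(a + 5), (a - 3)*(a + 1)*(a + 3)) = a - 3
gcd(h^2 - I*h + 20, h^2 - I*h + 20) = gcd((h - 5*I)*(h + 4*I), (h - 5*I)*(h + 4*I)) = h^2 - I*h + 20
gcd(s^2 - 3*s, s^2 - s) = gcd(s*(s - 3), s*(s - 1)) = s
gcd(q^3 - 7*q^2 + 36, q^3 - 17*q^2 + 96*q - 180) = q - 6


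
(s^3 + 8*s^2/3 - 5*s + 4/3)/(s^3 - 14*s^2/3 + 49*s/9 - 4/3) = 3*(s^2 + 3*s - 4)/(3*s^2 - 13*s + 12)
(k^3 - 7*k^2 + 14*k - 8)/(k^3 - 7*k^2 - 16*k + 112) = (k^2 - 3*k + 2)/(k^2 - 3*k - 28)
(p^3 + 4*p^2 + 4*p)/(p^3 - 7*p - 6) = p*(p + 2)/(p^2 - 2*p - 3)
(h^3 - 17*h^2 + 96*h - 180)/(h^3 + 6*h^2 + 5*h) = (h^3 - 17*h^2 + 96*h - 180)/(h*(h^2 + 6*h + 5))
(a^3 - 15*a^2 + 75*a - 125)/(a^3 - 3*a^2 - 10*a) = (a^2 - 10*a + 25)/(a*(a + 2))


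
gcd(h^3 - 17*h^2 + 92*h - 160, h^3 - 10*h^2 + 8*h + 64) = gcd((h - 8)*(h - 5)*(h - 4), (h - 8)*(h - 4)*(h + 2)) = h^2 - 12*h + 32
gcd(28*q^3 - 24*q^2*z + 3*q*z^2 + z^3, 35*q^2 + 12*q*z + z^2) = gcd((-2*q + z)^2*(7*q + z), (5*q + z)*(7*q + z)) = 7*q + z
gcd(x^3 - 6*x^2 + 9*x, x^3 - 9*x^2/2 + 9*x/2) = x^2 - 3*x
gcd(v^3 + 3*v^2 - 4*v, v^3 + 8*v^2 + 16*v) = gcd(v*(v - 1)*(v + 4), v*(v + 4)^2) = v^2 + 4*v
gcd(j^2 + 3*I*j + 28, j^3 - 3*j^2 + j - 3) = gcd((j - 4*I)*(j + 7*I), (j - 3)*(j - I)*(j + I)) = 1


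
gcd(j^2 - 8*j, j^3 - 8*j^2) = j^2 - 8*j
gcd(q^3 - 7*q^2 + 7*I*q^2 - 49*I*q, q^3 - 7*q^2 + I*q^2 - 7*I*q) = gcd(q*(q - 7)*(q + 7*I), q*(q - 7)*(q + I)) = q^2 - 7*q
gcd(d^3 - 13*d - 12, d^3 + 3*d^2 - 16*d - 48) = d^2 - d - 12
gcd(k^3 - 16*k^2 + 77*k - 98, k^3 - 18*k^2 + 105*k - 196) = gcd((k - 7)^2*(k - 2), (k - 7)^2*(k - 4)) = k^2 - 14*k + 49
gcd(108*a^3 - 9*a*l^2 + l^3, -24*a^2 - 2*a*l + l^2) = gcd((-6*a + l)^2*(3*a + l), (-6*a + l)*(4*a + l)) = 6*a - l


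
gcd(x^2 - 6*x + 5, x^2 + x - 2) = x - 1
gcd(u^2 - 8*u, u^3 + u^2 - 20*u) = u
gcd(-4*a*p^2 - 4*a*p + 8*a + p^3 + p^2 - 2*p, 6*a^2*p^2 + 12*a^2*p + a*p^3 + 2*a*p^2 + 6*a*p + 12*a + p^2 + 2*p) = p + 2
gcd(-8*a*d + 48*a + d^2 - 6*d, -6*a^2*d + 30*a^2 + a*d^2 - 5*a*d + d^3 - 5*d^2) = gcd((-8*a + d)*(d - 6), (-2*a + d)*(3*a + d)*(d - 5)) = 1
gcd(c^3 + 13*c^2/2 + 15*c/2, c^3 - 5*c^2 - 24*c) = c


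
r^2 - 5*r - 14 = (r - 7)*(r + 2)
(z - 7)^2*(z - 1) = z^3 - 15*z^2 + 63*z - 49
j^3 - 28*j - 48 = (j - 6)*(j + 2)*(j + 4)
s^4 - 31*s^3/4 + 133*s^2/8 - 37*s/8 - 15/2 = (s - 4)*(s - 3)*(s - 5/4)*(s + 1/2)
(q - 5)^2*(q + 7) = q^3 - 3*q^2 - 45*q + 175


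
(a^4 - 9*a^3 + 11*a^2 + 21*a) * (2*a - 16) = 2*a^5 - 34*a^4 + 166*a^3 - 134*a^2 - 336*a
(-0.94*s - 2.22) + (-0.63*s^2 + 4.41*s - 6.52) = -0.63*s^2 + 3.47*s - 8.74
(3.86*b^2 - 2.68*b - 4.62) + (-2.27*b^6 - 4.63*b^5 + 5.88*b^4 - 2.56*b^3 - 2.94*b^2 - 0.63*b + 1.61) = -2.27*b^6 - 4.63*b^5 + 5.88*b^4 - 2.56*b^3 + 0.92*b^2 - 3.31*b - 3.01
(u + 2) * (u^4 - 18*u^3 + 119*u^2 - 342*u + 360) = u^5 - 16*u^4 + 83*u^3 - 104*u^2 - 324*u + 720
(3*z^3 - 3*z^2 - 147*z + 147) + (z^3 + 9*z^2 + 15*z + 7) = 4*z^3 + 6*z^2 - 132*z + 154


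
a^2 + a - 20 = (a - 4)*(a + 5)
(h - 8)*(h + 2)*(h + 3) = h^3 - 3*h^2 - 34*h - 48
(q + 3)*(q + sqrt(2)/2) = q^2 + sqrt(2)*q/2 + 3*q + 3*sqrt(2)/2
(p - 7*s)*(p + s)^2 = p^3 - 5*p^2*s - 13*p*s^2 - 7*s^3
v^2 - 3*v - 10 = (v - 5)*(v + 2)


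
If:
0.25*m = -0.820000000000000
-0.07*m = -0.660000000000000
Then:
No Solution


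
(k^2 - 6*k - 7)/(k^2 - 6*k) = (k^2 - 6*k - 7)/(k*(k - 6))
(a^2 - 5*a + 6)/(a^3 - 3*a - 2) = (a - 3)/(a^2 + 2*a + 1)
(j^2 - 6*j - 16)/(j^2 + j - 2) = (j - 8)/(j - 1)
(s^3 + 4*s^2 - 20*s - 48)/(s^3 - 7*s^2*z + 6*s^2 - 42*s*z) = (-s^2 + 2*s + 8)/(s*(-s + 7*z))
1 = 1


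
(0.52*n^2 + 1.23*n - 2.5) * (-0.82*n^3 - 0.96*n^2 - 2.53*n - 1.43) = -0.4264*n^5 - 1.5078*n^4 - 0.4464*n^3 - 1.4555*n^2 + 4.5661*n + 3.575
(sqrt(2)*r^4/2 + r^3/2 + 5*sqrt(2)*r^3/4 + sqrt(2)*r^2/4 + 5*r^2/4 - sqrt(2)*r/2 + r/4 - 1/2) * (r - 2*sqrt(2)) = sqrt(2)*r^5/2 - 3*r^4/2 + 5*sqrt(2)*r^4/4 - 15*r^3/4 - 3*sqrt(2)*r^3/4 - 3*sqrt(2)*r^2 - 3*r^2/4 - sqrt(2)*r/2 + 3*r/2 + sqrt(2)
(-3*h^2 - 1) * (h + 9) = -3*h^3 - 27*h^2 - h - 9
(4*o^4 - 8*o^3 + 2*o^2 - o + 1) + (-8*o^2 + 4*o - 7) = 4*o^4 - 8*o^3 - 6*o^2 + 3*o - 6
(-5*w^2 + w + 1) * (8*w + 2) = -40*w^3 - 2*w^2 + 10*w + 2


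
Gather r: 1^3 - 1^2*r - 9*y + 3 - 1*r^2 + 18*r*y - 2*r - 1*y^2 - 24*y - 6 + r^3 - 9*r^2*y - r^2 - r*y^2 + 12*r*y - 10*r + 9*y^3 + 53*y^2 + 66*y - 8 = r^3 + r^2*(-9*y - 2) + r*(-y^2 + 30*y - 13) + 9*y^3 + 52*y^2 + 33*y - 10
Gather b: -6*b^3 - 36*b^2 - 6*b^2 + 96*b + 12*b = -6*b^3 - 42*b^2 + 108*b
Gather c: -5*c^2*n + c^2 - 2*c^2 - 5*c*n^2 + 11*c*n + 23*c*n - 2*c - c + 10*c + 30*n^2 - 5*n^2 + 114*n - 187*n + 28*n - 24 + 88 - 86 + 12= c^2*(-5*n - 1) + c*(-5*n^2 + 34*n + 7) + 25*n^2 - 45*n - 10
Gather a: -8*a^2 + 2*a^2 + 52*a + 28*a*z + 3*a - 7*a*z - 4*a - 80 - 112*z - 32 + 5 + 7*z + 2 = -6*a^2 + a*(21*z + 51) - 105*z - 105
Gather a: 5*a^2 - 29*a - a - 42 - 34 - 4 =5*a^2 - 30*a - 80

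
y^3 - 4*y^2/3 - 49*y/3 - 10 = (y - 5)*(y + 2/3)*(y + 3)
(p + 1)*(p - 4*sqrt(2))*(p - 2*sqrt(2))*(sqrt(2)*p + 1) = sqrt(2)*p^4 - 11*p^3 + sqrt(2)*p^3 - 11*p^2 + 10*sqrt(2)*p^2 + 10*sqrt(2)*p + 16*p + 16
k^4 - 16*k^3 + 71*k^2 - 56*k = k*(k - 8)*(k - 7)*(k - 1)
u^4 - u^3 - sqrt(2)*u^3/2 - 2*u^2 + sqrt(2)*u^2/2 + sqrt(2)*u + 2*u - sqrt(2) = (u - 1)*(u - sqrt(2))*(u - sqrt(2)/2)*(u + sqrt(2))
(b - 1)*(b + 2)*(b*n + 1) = b^3*n + b^2*n + b^2 - 2*b*n + b - 2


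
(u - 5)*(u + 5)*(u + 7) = u^3 + 7*u^2 - 25*u - 175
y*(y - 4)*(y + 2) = y^3 - 2*y^2 - 8*y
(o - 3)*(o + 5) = o^2 + 2*o - 15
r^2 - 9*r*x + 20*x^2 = (r - 5*x)*(r - 4*x)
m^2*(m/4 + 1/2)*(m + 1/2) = m^4/4 + 5*m^3/8 + m^2/4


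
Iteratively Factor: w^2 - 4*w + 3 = (w - 1)*(w - 3)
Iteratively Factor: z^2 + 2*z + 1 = (z + 1)*(z + 1)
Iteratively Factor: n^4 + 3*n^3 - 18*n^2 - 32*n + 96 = (n + 4)*(n^3 - n^2 - 14*n + 24) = (n + 4)^2*(n^2 - 5*n + 6) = (n - 2)*(n + 4)^2*(n - 3)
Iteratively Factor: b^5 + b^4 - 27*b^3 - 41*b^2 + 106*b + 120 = (b - 5)*(b^4 + 6*b^3 + 3*b^2 - 26*b - 24) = (b - 5)*(b + 3)*(b^3 + 3*b^2 - 6*b - 8) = (b - 5)*(b + 3)*(b + 4)*(b^2 - b - 2) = (b - 5)*(b - 2)*(b + 3)*(b + 4)*(b + 1)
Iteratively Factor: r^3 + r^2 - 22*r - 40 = (r - 5)*(r^2 + 6*r + 8) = (r - 5)*(r + 2)*(r + 4)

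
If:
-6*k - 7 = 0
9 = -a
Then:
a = -9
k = -7/6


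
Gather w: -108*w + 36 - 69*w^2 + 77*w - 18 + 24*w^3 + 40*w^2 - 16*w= 24*w^3 - 29*w^2 - 47*w + 18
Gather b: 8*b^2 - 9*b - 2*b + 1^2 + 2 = 8*b^2 - 11*b + 3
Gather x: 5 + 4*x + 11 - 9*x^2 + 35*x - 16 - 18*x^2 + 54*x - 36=-27*x^2 + 93*x - 36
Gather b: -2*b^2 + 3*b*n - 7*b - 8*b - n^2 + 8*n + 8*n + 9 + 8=-2*b^2 + b*(3*n - 15) - n^2 + 16*n + 17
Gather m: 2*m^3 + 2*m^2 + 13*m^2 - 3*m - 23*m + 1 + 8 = 2*m^3 + 15*m^2 - 26*m + 9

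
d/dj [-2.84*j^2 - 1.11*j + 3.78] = -5.68*j - 1.11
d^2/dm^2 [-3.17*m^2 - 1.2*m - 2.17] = -6.34000000000000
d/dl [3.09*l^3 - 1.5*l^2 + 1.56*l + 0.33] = 9.27*l^2 - 3.0*l + 1.56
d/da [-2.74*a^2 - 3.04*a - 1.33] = -5.48*a - 3.04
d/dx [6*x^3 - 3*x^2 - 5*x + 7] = 18*x^2 - 6*x - 5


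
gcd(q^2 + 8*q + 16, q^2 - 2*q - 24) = q + 4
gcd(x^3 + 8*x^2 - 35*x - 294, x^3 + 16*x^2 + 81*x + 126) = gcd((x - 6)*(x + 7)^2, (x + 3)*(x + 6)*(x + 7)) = x + 7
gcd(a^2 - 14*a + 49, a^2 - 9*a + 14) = a - 7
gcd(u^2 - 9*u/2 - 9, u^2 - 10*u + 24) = u - 6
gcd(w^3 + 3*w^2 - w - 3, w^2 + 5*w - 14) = 1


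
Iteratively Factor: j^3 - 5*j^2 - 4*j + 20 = (j + 2)*(j^2 - 7*j + 10) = (j - 5)*(j + 2)*(j - 2)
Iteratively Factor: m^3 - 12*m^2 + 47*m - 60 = (m - 4)*(m^2 - 8*m + 15) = (m - 4)*(m - 3)*(m - 5)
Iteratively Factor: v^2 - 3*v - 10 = (v + 2)*(v - 5)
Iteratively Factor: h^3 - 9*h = (h - 3)*(h^2 + 3*h) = h*(h - 3)*(h + 3)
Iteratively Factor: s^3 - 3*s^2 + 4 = (s - 2)*(s^2 - s - 2) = (s - 2)*(s + 1)*(s - 2)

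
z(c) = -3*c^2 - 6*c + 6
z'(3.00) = -24.00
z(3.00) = -39.00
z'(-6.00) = 30.00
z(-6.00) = -66.00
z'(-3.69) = 16.14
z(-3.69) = -12.71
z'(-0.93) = -0.42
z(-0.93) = 8.99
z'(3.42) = -26.52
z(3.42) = -49.61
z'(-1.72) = 4.32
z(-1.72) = 7.44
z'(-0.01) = -5.94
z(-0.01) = 6.06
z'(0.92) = -11.52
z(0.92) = -2.06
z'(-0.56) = -2.64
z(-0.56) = 8.42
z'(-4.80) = 22.80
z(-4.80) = -34.32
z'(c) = -6*c - 6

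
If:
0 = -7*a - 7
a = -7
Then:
No Solution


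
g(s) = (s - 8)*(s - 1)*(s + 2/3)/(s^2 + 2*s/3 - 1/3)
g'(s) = (-2*s - 2/3)*(s - 8)*(s - 1)*(s + 2/3)/(s^2 + 2*s/3 - 1/3)^2 + (s - 8)*(s - 1)/(s^2 + 2*s/3 - 1/3) + (s - 8)*(s + 2/3)/(s^2 + 2*s/3 - 1/3) + (s - 1)*(s + 2/3)/(s^2 + 2*s/3 - 1/3)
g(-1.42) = -23.32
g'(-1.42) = -25.76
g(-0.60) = -2.46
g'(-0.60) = -31.53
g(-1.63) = -19.73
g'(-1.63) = -11.33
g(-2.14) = -16.64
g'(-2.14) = -3.09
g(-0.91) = 37.01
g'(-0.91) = -557.04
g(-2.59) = -15.73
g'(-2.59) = -1.23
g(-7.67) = -17.82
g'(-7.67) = 0.84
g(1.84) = -3.03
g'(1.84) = -1.25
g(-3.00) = -15.40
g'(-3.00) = -0.47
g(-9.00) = -18.97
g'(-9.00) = 0.89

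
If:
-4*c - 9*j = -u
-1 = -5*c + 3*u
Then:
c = 3*u/5 + 1/5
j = -7*u/45 - 4/45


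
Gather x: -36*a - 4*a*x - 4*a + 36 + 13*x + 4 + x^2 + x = -40*a + x^2 + x*(14 - 4*a) + 40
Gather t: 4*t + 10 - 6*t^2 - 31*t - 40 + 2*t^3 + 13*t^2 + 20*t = 2*t^3 + 7*t^2 - 7*t - 30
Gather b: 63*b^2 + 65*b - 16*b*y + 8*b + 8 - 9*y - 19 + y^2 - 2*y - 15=63*b^2 + b*(73 - 16*y) + y^2 - 11*y - 26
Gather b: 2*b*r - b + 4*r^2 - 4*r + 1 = b*(2*r - 1) + 4*r^2 - 4*r + 1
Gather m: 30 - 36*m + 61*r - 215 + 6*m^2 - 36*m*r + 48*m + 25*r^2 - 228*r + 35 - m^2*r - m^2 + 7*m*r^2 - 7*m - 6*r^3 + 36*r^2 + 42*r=m^2*(5 - r) + m*(7*r^2 - 36*r + 5) - 6*r^3 + 61*r^2 - 125*r - 150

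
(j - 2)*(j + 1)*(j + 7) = j^3 + 6*j^2 - 9*j - 14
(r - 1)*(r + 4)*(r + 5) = r^3 + 8*r^2 + 11*r - 20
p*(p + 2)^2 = p^3 + 4*p^2 + 4*p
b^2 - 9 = (b - 3)*(b + 3)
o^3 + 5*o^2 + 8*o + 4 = (o + 1)*(o + 2)^2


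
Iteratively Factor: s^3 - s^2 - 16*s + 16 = (s + 4)*(s^2 - 5*s + 4) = (s - 1)*(s + 4)*(s - 4)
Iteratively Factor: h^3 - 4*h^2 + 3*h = (h - 1)*(h^2 - 3*h) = h*(h - 1)*(h - 3)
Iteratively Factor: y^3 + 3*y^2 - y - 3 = (y + 3)*(y^2 - 1) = (y - 1)*(y + 3)*(y + 1)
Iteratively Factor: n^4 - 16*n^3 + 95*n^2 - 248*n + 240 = (n - 5)*(n^3 - 11*n^2 + 40*n - 48) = (n - 5)*(n - 4)*(n^2 - 7*n + 12) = (n - 5)*(n - 4)*(n - 3)*(n - 4)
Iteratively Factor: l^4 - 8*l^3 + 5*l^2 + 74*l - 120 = (l - 5)*(l^3 - 3*l^2 - 10*l + 24) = (l - 5)*(l - 4)*(l^2 + l - 6) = (l - 5)*(l - 4)*(l + 3)*(l - 2)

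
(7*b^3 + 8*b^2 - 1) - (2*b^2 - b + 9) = 7*b^3 + 6*b^2 + b - 10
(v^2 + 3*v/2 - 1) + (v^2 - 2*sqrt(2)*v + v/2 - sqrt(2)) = 2*v^2 - 2*sqrt(2)*v + 2*v - sqrt(2) - 1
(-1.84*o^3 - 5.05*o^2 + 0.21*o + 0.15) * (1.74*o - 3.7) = -3.2016*o^4 - 1.979*o^3 + 19.0504*o^2 - 0.516*o - 0.555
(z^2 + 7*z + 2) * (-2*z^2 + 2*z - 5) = -2*z^4 - 12*z^3 + 5*z^2 - 31*z - 10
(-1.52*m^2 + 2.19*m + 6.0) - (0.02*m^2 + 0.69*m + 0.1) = -1.54*m^2 + 1.5*m + 5.9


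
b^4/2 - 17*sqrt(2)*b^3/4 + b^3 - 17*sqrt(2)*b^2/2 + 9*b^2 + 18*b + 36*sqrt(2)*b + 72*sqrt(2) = (b/2 + 1)*(b - 6*sqrt(2))*(b - 4*sqrt(2))*(b + 3*sqrt(2)/2)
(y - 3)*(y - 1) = y^2 - 4*y + 3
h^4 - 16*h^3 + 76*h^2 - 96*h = h*(h - 8)*(h - 6)*(h - 2)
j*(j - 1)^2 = j^3 - 2*j^2 + j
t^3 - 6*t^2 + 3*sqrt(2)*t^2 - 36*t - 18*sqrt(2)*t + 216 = (t - 6)*(t - 3*sqrt(2))*(t + 6*sqrt(2))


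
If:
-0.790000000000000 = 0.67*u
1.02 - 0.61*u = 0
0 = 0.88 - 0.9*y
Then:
No Solution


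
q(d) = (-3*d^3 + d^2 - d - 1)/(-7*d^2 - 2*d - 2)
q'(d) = (14*d + 2)*(-3*d^3 + d^2 - d - 1)/(-7*d^2 - 2*d - 2)^2 + (-9*d^2 + 2*d - 1)/(-7*d^2 - 2*d - 2)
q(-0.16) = 0.43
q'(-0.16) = 0.89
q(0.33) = 0.39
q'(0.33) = -0.37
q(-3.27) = -1.68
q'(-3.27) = 0.43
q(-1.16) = -0.68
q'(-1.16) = 0.63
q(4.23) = 1.58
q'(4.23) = 0.42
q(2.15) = 0.73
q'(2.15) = 0.38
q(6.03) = 2.34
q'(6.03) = 0.42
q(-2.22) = -1.22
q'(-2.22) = 0.45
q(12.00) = 4.89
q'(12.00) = 0.43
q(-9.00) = -4.13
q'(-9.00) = 0.43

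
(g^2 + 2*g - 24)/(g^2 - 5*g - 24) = (-g^2 - 2*g + 24)/(-g^2 + 5*g + 24)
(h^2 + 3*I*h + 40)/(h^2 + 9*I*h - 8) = (h - 5*I)/(h + I)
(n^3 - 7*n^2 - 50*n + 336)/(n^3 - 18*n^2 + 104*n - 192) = (n + 7)/(n - 4)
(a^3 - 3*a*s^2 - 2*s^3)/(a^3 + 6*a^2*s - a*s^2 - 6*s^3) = (-a^2 + a*s + 2*s^2)/(-a^2 - 5*a*s + 6*s^2)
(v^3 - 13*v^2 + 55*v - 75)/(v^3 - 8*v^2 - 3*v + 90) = (v^2 - 8*v + 15)/(v^2 - 3*v - 18)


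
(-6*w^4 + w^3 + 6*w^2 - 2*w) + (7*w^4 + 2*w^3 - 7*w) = w^4 + 3*w^3 + 6*w^2 - 9*w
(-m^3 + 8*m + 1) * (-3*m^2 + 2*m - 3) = 3*m^5 - 2*m^4 - 21*m^3 + 13*m^2 - 22*m - 3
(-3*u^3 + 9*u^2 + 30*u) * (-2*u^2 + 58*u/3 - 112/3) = 6*u^5 - 76*u^4 + 226*u^3 + 244*u^2 - 1120*u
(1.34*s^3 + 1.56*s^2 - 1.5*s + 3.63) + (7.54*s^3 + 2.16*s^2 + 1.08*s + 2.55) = 8.88*s^3 + 3.72*s^2 - 0.42*s + 6.18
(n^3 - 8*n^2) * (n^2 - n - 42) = n^5 - 9*n^4 - 34*n^3 + 336*n^2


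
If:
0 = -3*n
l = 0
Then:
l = 0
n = 0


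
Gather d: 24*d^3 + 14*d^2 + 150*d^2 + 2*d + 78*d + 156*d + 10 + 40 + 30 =24*d^3 + 164*d^2 + 236*d + 80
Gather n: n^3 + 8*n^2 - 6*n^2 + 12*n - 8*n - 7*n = n^3 + 2*n^2 - 3*n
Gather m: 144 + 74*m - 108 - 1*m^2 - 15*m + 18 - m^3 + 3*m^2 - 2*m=-m^3 + 2*m^2 + 57*m + 54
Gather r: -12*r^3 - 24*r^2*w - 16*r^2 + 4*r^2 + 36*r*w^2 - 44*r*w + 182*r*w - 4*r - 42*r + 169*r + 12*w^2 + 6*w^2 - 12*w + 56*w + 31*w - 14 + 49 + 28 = -12*r^3 + r^2*(-24*w - 12) + r*(36*w^2 + 138*w + 123) + 18*w^2 + 75*w + 63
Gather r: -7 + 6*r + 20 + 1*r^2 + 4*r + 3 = r^2 + 10*r + 16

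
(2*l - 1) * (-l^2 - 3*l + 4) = -2*l^3 - 5*l^2 + 11*l - 4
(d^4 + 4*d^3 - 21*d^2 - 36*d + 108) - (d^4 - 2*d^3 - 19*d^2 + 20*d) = 6*d^3 - 2*d^2 - 56*d + 108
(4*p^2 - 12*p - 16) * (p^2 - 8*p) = 4*p^4 - 44*p^3 + 80*p^2 + 128*p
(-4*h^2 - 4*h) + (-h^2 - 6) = -5*h^2 - 4*h - 6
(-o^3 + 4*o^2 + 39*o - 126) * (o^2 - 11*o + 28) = -o^5 + 15*o^4 - 33*o^3 - 443*o^2 + 2478*o - 3528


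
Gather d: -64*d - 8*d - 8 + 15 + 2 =9 - 72*d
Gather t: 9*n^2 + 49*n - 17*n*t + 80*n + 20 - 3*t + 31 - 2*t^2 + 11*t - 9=9*n^2 + 129*n - 2*t^2 + t*(8 - 17*n) + 42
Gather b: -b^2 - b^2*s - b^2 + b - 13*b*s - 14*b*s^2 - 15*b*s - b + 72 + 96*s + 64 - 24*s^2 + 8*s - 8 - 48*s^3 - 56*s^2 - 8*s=b^2*(-s - 2) + b*(-14*s^2 - 28*s) - 48*s^3 - 80*s^2 + 96*s + 128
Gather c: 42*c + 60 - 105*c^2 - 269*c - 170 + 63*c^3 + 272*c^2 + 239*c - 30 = 63*c^3 + 167*c^2 + 12*c - 140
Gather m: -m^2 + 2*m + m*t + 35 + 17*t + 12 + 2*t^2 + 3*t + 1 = -m^2 + m*(t + 2) + 2*t^2 + 20*t + 48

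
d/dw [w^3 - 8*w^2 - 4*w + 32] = 3*w^2 - 16*w - 4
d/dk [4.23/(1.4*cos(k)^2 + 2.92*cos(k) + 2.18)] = (11.844*cos(k) + 12.3516)*sin(k)/(1.4*cos(k)^2 + 2.92*cos(k) + 2.18)^2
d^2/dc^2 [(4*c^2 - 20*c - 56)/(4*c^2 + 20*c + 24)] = -20/(c^3 + 9*c^2 + 27*c + 27)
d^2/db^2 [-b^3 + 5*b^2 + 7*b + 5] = 10 - 6*b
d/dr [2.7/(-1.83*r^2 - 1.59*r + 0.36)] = (9.882*r + 4.293)/(1.83*r^2 + 1.59*r - 0.36)^2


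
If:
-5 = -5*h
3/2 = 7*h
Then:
No Solution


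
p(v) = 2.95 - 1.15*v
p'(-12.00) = -1.15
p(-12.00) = 16.75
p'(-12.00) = -1.15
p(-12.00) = 16.75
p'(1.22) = -1.15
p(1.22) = 1.55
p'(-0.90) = -1.15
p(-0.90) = 3.98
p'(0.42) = -1.15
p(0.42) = 2.47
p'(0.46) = -1.15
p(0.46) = 2.42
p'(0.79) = -1.15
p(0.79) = 2.04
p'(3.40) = -1.15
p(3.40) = -0.96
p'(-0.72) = -1.15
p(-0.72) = 3.78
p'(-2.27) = -1.15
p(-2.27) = 5.56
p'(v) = -1.15000000000000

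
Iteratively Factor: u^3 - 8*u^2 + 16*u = (u)*(u^2 - 8*u + 16) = u*(u - 4)*(u - 4)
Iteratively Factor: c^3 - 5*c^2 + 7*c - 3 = (c - 3)*(c^2 - 2*c + 1) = (c - 3)*(c - 1)*(c - 1)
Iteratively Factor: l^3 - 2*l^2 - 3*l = (l + 1)*(l^2 - 3*l) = (l - 3)*(l + 1)*(l)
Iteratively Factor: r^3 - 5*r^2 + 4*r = (r - 1)*(r^2 - 4*r) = (r - 4)*(r - 1)*(r)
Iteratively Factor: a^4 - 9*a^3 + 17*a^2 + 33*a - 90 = (a - 3)*(a^3 - 6*a^2 - a + 30) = (a - 3)^2*(a^2 - 3*a - 10) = (a - 3)^2*(a + 2)*(a - 5)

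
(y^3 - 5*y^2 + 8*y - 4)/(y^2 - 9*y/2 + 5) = 2*(y^2 - 3*y + 2)/(2*y - 5)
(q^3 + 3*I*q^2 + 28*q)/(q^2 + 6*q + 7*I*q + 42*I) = q*(q - 4*I)/(q + 6)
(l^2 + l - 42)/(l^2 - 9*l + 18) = (l + 7)/(l - 3)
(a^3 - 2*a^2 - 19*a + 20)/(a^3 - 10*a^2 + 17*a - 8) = (a^2 - a - 20)/(a^2 - 9*a + 8)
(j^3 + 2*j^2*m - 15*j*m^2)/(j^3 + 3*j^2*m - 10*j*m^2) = (j - 3*m)/(j - 2*m)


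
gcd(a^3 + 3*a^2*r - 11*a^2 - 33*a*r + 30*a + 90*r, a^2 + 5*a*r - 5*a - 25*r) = a - 5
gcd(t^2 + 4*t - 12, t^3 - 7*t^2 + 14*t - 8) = t - 2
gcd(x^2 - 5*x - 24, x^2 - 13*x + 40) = x - 8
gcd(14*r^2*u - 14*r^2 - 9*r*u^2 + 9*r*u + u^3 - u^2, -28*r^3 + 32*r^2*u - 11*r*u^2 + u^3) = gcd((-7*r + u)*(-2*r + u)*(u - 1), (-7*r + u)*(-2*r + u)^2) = 14*r^2 - 9*r*u + u^2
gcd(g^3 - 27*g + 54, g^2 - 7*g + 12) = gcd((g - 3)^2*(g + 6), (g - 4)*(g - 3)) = g - 3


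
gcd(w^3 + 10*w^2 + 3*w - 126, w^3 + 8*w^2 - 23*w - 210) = w^2 + 13*w + 42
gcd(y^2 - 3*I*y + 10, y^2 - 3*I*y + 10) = y^2 - 3*I*y + 10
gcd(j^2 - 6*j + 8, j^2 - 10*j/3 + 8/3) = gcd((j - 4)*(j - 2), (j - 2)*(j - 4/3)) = j - 2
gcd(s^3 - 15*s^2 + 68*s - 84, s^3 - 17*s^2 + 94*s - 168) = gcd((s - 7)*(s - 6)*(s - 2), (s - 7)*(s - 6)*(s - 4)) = s^2 - 13*s + 42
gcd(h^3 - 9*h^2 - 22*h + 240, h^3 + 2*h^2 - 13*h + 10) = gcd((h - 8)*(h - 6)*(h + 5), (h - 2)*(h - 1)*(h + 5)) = h + 5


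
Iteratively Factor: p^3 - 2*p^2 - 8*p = (p + 2)*(p^2 - 4*p) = (p - 4)*(p + 2)*(p)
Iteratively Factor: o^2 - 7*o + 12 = (o - 3)*(o - 4)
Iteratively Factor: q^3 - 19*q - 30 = (q + 2)*(q^2 - 2*q - 15) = (q - 5)*(q + 2)*(q + 3)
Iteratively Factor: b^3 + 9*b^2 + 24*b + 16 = (b + 4)*(b^2 + 5*b + 4) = (b + 4)^2*(b + 1)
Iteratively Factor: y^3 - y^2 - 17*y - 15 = (y + 1)*(y^2 - 2*y - 15) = (y - 5)*(y + 1)*(y + 3)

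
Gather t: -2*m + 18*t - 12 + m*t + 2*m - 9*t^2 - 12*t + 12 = -9*t^2 + t*(m + 6)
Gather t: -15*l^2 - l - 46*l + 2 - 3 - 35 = -15*l^2 - 47*l - 36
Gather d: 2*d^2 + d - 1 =2*d^2 + d - 1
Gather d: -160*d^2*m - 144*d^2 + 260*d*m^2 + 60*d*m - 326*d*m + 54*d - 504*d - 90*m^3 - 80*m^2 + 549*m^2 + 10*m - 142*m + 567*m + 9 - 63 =d^2*(-160*m - 144) + d*(260*m^2 - 266*m - 450) - 90*m^3 + 469*m^2 + 435*m - 54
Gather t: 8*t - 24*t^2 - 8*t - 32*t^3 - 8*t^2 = -32*t^3 - 32*t^2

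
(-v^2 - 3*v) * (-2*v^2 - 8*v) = 2*v^4 + 14*v^3 + 24*v^2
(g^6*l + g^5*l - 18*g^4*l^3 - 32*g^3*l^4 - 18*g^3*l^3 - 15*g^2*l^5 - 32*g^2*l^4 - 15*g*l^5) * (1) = g^6*l + g^5*l - 18*g^4*l^3 - 32*g^3*l^4 - 18*g^3*l^3 - 15*g^2*l^5 - 32*g^2*l^4 - 15*g*l^5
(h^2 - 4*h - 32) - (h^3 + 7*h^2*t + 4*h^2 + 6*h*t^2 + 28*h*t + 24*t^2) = -h^3 - 7*h^2*t - 3*h^2 - 6*h*t^2 - 28*h*t - 4*h - 24*t^2 - 32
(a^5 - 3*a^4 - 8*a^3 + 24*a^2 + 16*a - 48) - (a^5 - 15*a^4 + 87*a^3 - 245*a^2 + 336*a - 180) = 12*a^4 - 95*a^3 + 269*a^2 - 320*a + 132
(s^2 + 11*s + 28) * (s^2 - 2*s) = s^4 + 9*s^3 + 6*s^2 - 56*s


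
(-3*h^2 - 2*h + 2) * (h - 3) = -3*h^3 + 7*h^2 + 8*h - 6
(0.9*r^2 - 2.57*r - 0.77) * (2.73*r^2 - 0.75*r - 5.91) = 2.457*r^4 - 7.6911*r^3 - 5.4936*r^2 + 15.7662*r + 4.5507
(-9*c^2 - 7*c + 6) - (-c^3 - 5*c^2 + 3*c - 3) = c^3 - 4*c^2 - 10*c + 9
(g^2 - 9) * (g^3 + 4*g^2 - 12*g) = g^5 + 4*g^4 - 21*g^3 - 36*g^2 + 108*g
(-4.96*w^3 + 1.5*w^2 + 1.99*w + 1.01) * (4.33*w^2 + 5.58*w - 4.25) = -21.4768*w^5 - 21.1818*w^4 + 38.0667*w^3 + 9.1025*w^2 - 2.8217*w - 4.2925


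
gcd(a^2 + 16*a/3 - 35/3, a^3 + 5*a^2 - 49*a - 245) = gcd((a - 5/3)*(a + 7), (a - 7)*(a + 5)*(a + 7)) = a + 7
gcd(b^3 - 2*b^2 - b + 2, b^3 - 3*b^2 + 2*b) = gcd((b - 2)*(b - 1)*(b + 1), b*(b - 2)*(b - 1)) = b^2 - 3*b + 2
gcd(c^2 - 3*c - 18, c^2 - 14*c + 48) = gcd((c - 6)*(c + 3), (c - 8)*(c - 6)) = c - 6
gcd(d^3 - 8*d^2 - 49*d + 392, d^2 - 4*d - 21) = d - 7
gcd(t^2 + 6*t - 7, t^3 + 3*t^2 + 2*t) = 1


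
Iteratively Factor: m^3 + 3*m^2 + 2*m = (m + 2)*(m^2 + m) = (m + 1)*(m + 2)*(m)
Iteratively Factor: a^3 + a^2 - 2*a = (a)*(a^2 + a - 2) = a*(a - 1)*(a + 2)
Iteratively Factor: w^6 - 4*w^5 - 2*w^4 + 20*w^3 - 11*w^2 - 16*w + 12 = (w - 1)*(w^5 - 3*w^4 - 5*w^3 + 15*w^2 + 4*w - 12) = (w - 2)*(w - 1)*(w^4 - w^3 - 7*w^2 + w + 6) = (w - 2)*(w - 1)*(w + 2)*(w^3 - 3*w^2 - w + 3) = (w - 3)*(w - 2)*(w - 1)*(w + 2)*(w^2 - 1) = (w - 3)*(w - 2)*(w - 1)*(w + 1)*(w + 2)*(w - 1)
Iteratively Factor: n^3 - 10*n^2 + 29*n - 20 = (n - 1)*(n^2 - 9*n + 20) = (n - 4)*(n - 1)*(n - 5)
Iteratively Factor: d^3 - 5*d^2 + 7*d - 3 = (d - 1)*(d^2 - 4*d + 3) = (d - 3)*(d - 1)*(d - 1)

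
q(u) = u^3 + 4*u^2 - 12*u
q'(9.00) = 303.00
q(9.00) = 945.00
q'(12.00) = 516.00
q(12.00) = 2160.00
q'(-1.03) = -17.06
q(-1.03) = 15.51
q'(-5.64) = 38.31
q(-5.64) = 15.51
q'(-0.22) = -13.61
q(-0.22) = 2.82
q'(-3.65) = -1.23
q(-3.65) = 48.46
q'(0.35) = -8.83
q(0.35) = -3.67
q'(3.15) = 42.97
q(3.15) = 33.15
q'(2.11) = 18.24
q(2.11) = 1.88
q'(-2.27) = -14.70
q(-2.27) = 36.15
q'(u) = 3*u^2 + 8*u - 12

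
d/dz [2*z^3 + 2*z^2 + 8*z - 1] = 6*z^2 + 4*z + 8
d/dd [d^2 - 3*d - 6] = 2*d - 3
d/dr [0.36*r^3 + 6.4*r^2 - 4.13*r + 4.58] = 1.08*r^2 + 12.8*r - 4.13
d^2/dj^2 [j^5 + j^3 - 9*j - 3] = 20*j^3 + 6*j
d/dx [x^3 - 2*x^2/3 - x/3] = 3*x^2 - 4*x/3 - 1/3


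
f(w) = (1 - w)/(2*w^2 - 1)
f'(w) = -4*w*(1 - w)/(2*w^2 - 1)^2 - 1/(2*w^2 - 1)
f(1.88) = -0.15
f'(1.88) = 0.01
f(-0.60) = -5.71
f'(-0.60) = 52.55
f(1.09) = -0.07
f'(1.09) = -0.52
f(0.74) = 2.73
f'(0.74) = -95.42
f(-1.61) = 0.62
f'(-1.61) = 0.72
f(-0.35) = -1.79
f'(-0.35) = 4.64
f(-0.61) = -6.29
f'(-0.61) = 63.95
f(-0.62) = -7.01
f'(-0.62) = 79.49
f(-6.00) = 0.10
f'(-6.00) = 0.02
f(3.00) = -0.12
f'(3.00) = 0.02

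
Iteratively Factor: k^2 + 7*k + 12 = (k + 4)*(k + 3)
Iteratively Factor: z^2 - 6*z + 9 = (z - 3)*(z - 3)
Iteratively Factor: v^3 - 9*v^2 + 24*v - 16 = (v - 1)*(v^2 - 8*v + 16) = (v - 4)*(v - 1)*(v - 4)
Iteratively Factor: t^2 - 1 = (t - 1)*(t + 1)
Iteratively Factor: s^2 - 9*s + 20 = (s - 5)*(s - 4)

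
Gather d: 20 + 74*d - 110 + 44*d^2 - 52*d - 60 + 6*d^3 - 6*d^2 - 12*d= 6*d^3 + 38*d^2 + 10*d - 150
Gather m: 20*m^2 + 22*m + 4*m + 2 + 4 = 20*m^2 + 26*m + 6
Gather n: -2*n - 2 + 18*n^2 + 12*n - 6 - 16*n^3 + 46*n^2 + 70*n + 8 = -16*n^3 + 64*n^2 + 80*n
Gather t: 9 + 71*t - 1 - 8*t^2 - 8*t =-8*t^2 + 63*t + 8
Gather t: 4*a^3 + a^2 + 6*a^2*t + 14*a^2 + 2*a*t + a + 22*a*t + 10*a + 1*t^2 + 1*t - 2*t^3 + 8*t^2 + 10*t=4*a^3 + 15*a^2 + 11*a - 2*t^3 + 9*t^2 + t*(6*a^2 + 24*a + 11)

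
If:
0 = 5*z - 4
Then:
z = 4/5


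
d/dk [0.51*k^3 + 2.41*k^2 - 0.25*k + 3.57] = 1.53*k^2 + 4.82*k - 0.25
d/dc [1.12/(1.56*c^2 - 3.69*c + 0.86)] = (4.1328 - 3.4944*c)/(1.56*c^2 - 3.69*c + 0.86)^2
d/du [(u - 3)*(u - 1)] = 2*u - 4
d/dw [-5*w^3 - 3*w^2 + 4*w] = -15*w^2 - 6*w + 4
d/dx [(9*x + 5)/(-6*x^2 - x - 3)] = (-54*x^2 - 9*x + (9*x + 5)*(12*x + 1) - 27)/(6*x^2 + x + 3)^2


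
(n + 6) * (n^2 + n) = n^3 + 7*n^2 + 6*n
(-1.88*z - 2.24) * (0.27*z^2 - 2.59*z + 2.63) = -0.5076*z^3 + 4.2644*z^2 + 0.857200000000001*z - 5.8912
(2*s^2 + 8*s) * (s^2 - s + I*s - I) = 2*s^4 + 6*s^3 + 2*I*s^3 - 8*s^2 + 6*I*s^2 - 8*I*s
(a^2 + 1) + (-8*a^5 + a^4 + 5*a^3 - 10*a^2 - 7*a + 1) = -8*a^5 + a^4 + 5*a^3 - 9*a^2 - 7*a + 2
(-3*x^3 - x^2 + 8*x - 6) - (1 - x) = -3*x^3 - x^2 + 9*x - 7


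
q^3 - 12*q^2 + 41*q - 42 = (q - 7)*(q - 3)*(q - 2)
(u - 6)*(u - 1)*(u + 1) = u^3 - 6*u^2 - u + 6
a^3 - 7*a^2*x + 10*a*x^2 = a*(a - 5*x)*(a - 2*x)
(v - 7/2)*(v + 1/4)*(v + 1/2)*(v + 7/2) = v^4 + 3*v^3/4 - 97*v^2/8 - 147*v/16 - 49/32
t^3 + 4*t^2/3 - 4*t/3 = t*(t - 2/3)*(t + 2)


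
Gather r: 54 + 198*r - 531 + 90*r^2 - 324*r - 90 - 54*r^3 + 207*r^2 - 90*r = -54*r^3 + 297*r^2 - 216*r - 567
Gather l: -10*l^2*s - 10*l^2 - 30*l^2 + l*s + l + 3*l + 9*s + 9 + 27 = l^2*(-10*s - 40) + l*(s + 4) + 9*s + 36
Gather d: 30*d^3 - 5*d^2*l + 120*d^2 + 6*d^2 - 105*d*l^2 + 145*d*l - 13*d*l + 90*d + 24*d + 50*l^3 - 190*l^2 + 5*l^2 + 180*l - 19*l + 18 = 30*d^3 + d^2*(126 - 5*l) + d*(-105*l^2 + 132*l + 114) + 50*l^3 - 185*l^2 + 161*l + 18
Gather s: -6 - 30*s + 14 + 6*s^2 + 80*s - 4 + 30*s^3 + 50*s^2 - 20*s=30*s^3 + 56*s^2 + 30*s + 4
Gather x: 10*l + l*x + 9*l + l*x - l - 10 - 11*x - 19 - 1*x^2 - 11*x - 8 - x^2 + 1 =18*l - 2*x^2 + x*(2*l - 22) - 36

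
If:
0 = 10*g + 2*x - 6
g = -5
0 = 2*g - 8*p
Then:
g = -5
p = -5/4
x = 28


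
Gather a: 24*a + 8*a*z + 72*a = a*(8*z + 96)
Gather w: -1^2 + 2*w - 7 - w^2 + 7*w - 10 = -w^2 + 9*w - 18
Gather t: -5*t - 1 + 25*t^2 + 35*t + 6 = 25*t^2 + 30*t + 5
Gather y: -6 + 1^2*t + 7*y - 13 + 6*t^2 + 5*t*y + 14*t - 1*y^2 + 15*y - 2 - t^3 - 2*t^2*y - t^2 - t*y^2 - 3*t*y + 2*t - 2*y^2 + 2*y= -t^3 + 5*t^2 + 17*t + y^2*(-t - 3) + y*(-2*t^2 + 2*t + 24) - 21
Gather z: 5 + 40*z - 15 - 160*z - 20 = -120*z - 30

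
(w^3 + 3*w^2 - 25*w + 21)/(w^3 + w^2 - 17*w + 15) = (w + 7)/(w + 5)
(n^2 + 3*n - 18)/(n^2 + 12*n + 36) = (n - 3)/(n + 6)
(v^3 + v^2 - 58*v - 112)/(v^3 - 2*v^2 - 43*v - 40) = (v^2 + 9*v + 14)/(v^2 + 6*v + 5)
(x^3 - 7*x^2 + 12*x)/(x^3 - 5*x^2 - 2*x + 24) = x/(x + 2)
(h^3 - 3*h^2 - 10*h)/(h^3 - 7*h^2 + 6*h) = (h^2 - 3*h - 10)/(h^2 - 7*h + 6)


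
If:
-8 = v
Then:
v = -8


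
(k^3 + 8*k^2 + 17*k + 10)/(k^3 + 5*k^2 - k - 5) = (k + 2)/(k - 1)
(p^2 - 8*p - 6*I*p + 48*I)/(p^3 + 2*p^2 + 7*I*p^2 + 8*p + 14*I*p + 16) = (p^2 + p*(-8 - 6*I) + 48*I)/(p^3 + p^2*(2 + 7*I) + p*(8 + 14*I) + 16)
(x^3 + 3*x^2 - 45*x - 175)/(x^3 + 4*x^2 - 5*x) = (x^2 - 2*x - 35)/(x*(x - 1))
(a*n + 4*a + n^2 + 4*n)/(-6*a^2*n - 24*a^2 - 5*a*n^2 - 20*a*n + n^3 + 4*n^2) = -1/(6*a - n)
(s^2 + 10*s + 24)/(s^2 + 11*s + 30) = (s + 4)/(s + 5)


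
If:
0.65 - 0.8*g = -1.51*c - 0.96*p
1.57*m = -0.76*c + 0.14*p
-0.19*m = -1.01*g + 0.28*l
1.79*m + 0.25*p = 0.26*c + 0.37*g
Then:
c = -0.0188408661458204*p - 0.164737598269488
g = 1.16443786514976*p + 0.501557783266341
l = 4.13359531778099*p + 1.75507749712312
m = 0.0982923938030723*p + 0.0797455889712173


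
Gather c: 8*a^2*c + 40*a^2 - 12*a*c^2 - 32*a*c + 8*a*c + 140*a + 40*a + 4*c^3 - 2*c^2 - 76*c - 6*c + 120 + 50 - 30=40*a^2 + 180*a + 4*c^3 + c^2*(-12*a - 2) + c*(8*a^2 - 24*a - 82) + 140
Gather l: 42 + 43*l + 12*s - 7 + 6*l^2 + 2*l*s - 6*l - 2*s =6*l^2 + l*(2*s + 37) + 10*s + 35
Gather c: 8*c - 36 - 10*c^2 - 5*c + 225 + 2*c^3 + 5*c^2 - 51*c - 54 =2*c^3 - 5*c^2 - 48*c + 135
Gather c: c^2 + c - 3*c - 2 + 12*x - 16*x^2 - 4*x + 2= c^2 - 2*c - 16*x^2 + 8*x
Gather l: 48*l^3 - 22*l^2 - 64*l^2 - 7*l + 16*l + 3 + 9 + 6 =48*l^3 - 86*l^2 + 9*l + 18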